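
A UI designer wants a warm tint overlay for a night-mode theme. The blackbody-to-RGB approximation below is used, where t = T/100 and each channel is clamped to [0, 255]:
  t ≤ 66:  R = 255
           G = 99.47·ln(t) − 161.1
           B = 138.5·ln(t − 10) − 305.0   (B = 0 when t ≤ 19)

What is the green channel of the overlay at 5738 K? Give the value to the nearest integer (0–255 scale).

242

t = 5738/100 = 57.38; the t ≤ 66 branch applies.
G = 99.47·ln 57.38 − 161.1 = 99.47·4.0497 − 161.1 = 241.723.
Rounded: 242.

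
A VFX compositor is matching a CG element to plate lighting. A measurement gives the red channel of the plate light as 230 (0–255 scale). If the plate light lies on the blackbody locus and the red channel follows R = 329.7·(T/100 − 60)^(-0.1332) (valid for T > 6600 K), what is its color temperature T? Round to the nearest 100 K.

(t − 60)^(-0.1332) = 230/329.7 = 0.69760.
t − 60 = 0.69760^(1/-0.1332) = 0.69760^(-7.508) = 14.932, so t = 74.932.
T = 100·t = 7493 K → 7500 K to the nearest 100 K.

7500 K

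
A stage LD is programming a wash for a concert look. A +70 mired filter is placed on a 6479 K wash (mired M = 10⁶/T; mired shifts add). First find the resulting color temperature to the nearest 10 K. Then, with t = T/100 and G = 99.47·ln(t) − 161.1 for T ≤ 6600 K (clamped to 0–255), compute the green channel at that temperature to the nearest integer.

217

M_in = 10⁶/6479 = 154.34; M_out = 154.34 + (+70) = 224.34.
T_out = 10⁶/224.34 = 4457.4 K → 4460 K; t = 44.6.
G = 99.47·ln 44.6 − 161.1 = 99.47·3.7977 − 161.1 = 216.661.
Rounded: 217.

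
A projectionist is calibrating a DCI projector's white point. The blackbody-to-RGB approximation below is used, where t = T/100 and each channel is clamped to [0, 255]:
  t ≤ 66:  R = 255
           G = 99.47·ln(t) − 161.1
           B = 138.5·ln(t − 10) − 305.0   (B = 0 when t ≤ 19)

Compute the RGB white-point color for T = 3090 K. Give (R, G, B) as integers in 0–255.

(255, 180, 116)

t = 3090/100 = 30.9; the t ≤ 66 branch applies.
R = 255 by definition for t ≤ 66.
G = 99.47·ln 30.9 − 161.1 = 99.47·3.4308 − 161.1 = 180.157.
B = 138.5·ln(30.9 − 10) − 305.0 = 138.5·ln 20.9 − 305.0 = 138.5·3.0397 − 305.0 = 116.005.
Rounded: (255, 180, 116).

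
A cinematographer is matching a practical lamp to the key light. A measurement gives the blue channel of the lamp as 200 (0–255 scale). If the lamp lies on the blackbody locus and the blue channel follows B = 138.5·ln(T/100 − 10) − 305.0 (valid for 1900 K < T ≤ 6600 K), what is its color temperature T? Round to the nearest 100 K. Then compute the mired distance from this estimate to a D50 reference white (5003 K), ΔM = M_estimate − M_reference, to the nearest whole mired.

+8 mireds

ln(t − 10) = (200 + 305.0) / 138.5 = 3.6462.
t − 10 = e^3.6462 = 38.329, so t = 48.329.
T = 100·t = 4833 K → 4800 K to the nearest 100 K.
M_estimate = 10⁶/4800 = 208.33; M_reference = 10⁶/5003 = 199.88.
ΔM = 208.33 − 199.88 = 8.45 → +8 mireds.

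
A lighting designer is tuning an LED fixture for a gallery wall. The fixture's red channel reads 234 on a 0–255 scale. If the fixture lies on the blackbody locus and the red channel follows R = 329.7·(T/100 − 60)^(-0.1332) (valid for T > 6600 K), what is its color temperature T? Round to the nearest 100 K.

7300 K

(t − 60)^(-0.1332) = 234/329.7 = 0.70974.
t − 60 = 0.70974^(1/-0.1332) = 0.70974^(-7.508) = 13.119, so t = 73.119.
T = 100·t = 7312 K → 7300 K to the nearest 100 K.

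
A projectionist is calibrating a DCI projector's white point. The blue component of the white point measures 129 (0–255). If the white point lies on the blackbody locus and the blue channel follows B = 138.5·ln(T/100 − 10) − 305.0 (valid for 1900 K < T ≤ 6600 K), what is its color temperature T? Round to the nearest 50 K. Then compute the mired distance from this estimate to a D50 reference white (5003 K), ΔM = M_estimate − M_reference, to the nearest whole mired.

ln(t − 10) = (129 + 305.0) / 138.5 = 3.1336.
t − 10 = e^3.1336 = 22.956, so t = 32.956.
T = 100·t = 3296 K → 3300 K to the nearest 50 K.
M_estimate = 10⁶/3300 = 303.03; M_reference = 10⁶/5003 = 199.88.
ΔM = 303.03 − 199.88 = 103.15 → +103 mireds.

+103 mireds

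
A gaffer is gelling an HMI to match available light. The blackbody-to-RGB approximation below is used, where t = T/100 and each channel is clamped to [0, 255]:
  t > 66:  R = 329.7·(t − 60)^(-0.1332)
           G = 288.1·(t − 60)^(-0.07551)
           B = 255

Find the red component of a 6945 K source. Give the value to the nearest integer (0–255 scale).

t = 6945/100 = 69.45; the t > 66 branch applies.
R = 329.7·(69.45 − 60)^(-0.1332) = 329.7·9.45^(-0.1332) = 329.7·0.74143 = 244.451.
Rounded: 244.

244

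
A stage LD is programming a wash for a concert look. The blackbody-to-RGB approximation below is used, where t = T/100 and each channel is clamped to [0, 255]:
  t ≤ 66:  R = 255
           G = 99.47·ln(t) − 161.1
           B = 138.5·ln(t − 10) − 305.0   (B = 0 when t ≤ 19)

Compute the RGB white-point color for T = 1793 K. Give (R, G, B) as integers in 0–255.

(255, 126, 0)

t = 1793/100 = 17.93; the t ≤ 66 branch applies.
R = 255 by definition for t ≤ 66.
G = 99.47·ln 17.93 − 161.1 = 99.47·2.8865 − 161.1 = 126.018.
t = 17.93 ≤ 19, so B = 0.
Rounded: (255, 126, 0).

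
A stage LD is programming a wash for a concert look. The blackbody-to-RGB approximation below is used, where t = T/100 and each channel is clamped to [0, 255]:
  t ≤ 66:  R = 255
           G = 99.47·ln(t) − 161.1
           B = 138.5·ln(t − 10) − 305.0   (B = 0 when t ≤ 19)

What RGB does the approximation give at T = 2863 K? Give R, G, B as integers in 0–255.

R=255, G=173, B=100

t = 2863/100 = 28.63; the t ≤ 66 branch applies.
R = 255 by definition for t ≤ 66.
G = 99.47·ln 28.63 − 161.1 = 99.47·3.3545 − 161.1 = 172.568.
B = 138.5·ln(28.63 − 10) − 305.0 = 138.5·ln 18.63 − 305.0 = 138.5·2.9248 − 305.0 = 100.081.
Rounded: (255, 173, 100).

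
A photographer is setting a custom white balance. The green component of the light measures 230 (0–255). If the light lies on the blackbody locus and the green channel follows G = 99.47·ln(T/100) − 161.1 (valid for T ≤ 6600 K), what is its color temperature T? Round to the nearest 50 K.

ln t = (230 + 161.1) / 99.47 = 3.9318.
t = e^3.9318 = 51.001.
T = 100·t = 5100 K → 5100 K to the nearest 50 K.

5100 K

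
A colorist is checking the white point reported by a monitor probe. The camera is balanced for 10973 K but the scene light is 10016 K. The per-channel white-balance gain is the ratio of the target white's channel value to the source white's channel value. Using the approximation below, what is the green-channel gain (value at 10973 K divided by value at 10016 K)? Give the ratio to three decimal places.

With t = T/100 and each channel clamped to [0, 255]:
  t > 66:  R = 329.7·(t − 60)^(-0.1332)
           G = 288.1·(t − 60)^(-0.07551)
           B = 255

0.984

At 10016 K (t = 100.16):
  G = 288.1·(100.16 − 60)^(-0.07551) = 288.1·40.16^(-0.07551) = 288.1·0.75665 = 217.992.
At 10973 K (t = 109.73):
  G = 288.1·(109.73 − 60)^(-0.07551) = 288.1·49.73^(-0.07551) = 288.1·0.74454 = 214.502.
Gain = 214.502 / 217.992 = 0.9840 → 0.984.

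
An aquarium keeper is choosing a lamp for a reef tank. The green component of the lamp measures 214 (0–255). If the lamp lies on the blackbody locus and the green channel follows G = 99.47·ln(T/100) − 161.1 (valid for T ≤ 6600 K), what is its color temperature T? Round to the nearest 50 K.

4350 K

ln t = (214 + 161.1) / 99.47 = 3.7710.
t = e^3.7710 = 43.423.
T = 100·t = 4342 K → 4350 K to the nearest 50 K.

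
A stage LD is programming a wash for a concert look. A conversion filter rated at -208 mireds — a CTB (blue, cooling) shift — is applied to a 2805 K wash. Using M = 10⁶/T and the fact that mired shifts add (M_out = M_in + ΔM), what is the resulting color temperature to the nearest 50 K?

M_in = 10⁶/2805 = 356.51 mireds.
M_out = 356.51 + (-208) = 148.51 mireds.
T_out = 10⁶/148.51 = 6733.7 K → 6750 K.

6750 K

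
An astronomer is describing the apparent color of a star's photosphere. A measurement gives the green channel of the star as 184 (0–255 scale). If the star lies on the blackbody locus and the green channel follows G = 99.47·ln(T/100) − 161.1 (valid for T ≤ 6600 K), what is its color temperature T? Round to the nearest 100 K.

ln t = (184 + 161.1) / 99.47 = 3.4694.
t = e^3.4694 = 32.117.
T = 100·t = 3212 K → 3200 K to the nearest 100 K.

3200 K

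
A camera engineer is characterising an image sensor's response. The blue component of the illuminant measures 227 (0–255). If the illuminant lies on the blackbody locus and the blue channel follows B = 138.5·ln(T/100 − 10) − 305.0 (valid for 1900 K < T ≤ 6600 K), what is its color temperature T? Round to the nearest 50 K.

5650 K

ln(t − 10) = (227 + 305.0) / 138.5 = 3.8412.
t − 10 = e^3.8412 = 46.579, so t = 56.579.
T = 100·t = 5658 K → 5650 K to the nearest 50 K.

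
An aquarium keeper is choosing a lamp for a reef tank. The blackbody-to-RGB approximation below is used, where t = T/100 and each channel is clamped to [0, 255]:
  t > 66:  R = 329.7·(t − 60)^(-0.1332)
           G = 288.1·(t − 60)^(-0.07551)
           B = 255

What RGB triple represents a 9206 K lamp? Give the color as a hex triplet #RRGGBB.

t = 9206/100 = 92.06; the t > 66 branch applies.
R = 329.7·(92.06 − 60)^(-0.1332) = 329.7·32.06^(-0.1332) = 329.7·0.63009 = 207.742.
G = 288.1·(92.06 − 60)^(-0.07551) = 288.1·32.06^(-0.07551) = 288.1·0.76963 = 221.732.
B = 255 by definition for t > 66.
Rounded: (208, 222, 255).
In hex: #D0DEFF.

#D0DEFF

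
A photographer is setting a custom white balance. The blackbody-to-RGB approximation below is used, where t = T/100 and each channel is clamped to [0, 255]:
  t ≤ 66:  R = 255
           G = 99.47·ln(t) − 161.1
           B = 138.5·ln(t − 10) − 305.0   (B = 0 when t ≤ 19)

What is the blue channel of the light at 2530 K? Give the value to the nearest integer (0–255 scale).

t = 2530/100 = 25.3; the t ≤ 66 branch applies.
B = 138.5·ln(25.3 − 10) − 305.0 = 138.5·ln 15.3 − 305.0 = 138.5·2.7279 − 305.0 = 72.808.
Rounded: 73.

73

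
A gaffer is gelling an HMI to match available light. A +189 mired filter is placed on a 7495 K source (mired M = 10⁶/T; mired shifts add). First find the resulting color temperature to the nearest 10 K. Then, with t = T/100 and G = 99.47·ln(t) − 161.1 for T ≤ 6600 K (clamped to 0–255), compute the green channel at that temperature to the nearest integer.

180

M_in = 10⁶/7495 = 133.42; M_out = 133.42 + (+189) = 322.42.
T_out = 10⁶/322.42 = 3101.5 K → 3100 K; t = 31.
G = 99.47·ln 31 − 161.1 = 99.47·3.4340 − 161.1 = 180.479.
Rounded: 180.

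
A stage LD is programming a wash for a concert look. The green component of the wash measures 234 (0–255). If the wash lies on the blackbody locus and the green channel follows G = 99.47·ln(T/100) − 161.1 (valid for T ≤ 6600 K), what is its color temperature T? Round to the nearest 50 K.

ln t = (234 + 161.1) / 99.47 = 3.9721.
t = e^3.9721 = 53.093.
T = 100·t = 5309 K → 5300 K to the nearest 50 K.

5300 K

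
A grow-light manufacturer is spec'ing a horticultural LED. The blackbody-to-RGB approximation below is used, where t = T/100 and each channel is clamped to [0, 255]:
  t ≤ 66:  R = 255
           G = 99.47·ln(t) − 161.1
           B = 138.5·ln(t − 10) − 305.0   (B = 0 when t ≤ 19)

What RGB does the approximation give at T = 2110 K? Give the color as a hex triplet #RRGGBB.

t = 2110/100 = 21.1; the t ≤ 66 branch applies.
R = 255 by definition for t ≤ 66.
G = 99.47·ln 21.1 − 161.1 = 99.47·3.0493 − 161.1 = 142.211.
B = 138.5·ln(21.1 − 10) − 305.0 = 138.5·ln 11.1 − 305.0 = 138.5·2.4069 − 305.0 = 28.362.
Rounded: (255, 142, 28).
In hex: #FF8E1C.

#FF8E1C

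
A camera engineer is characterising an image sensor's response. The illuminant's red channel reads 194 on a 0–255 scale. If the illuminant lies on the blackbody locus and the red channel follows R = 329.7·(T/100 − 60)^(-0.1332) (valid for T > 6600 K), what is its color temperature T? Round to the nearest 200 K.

(t − 60)^(-0.1332) = 194/329.7 = 0.58841.
t − 60 = 0.58841^(1/-0.1332) = 0.58841^(-7.508) = 53.593, so t = 113.593.
T = 100·t = 11359 K → 11400 K to the nearest 200 K.

11400 K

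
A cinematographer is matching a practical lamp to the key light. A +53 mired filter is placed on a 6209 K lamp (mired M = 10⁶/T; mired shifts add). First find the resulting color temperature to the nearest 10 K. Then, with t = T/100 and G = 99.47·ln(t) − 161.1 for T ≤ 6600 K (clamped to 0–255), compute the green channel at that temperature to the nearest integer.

221

M_in = 10⁶/6209 = 161.06; M_out = 161.06 + (+53) = 214.06.
T_out = 10⁶/214.06 = 4671.7 K → 4670 K; t = 46.7.
G = 99.47·ln 46.7 − 161.1 = 99.47·3.8437 − 161.1 = 221.237.
Rounded: 221.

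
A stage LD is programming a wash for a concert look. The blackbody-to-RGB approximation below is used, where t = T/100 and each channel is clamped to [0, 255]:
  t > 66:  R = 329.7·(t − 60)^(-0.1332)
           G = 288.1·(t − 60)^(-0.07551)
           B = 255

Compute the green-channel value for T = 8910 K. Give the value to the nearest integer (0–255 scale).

t = 8910/100 = 89.1; the t > 66 branch applies.
G = 288.1·(89.1 − 60)^(-0.07551) = 288.1·29.1^(-0.07551) = 288.1·0.77529 = 223.360.
Rounded: 223.

223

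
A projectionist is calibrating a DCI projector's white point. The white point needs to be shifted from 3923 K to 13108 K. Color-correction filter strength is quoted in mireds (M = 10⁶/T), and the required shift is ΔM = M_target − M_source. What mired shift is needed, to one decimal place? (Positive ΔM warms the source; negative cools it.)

-178.6 mireds

M_source = 10⁶/3923 = 254.907; M_target = 10⁶/13108 = 76.289.
ΔM = 76.289 − 254.907 = -178.618 → -178.6 mireds, a cooling shift.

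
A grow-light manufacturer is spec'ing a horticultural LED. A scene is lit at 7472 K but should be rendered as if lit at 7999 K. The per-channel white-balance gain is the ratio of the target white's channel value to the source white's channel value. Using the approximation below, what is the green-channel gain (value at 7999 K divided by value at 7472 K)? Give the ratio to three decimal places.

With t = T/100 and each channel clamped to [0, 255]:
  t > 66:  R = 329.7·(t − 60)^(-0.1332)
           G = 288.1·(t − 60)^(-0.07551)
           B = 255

At 7472 K (t = 74.72):
  G = 288.1·(74.72 − 60)^(-0.07551) = 288.1·14.72^(-0.07551) = 288.1·0.81623 = 235.155.
At 7999 K (t = 79.99):
  G = 288.1·(79.99 − 60)^(-0.07551) = 288.1·19.99^(-0.07551) = 288.1·0.79758 = 229.784.
Gain = 229.784 / 235.155 = 0.9772 → 0.977.

0.977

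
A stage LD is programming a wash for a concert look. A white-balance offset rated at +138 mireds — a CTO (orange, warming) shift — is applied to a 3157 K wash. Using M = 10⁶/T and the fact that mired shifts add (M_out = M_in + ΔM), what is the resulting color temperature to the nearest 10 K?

2200 K

M_in = 10⁶/3157 = 316.76 mireds.
M_out = 316.76 + (+138) = 454.76 mireds.
T_out = 10⁶/454.76 = 2199.0 K → 2200 K.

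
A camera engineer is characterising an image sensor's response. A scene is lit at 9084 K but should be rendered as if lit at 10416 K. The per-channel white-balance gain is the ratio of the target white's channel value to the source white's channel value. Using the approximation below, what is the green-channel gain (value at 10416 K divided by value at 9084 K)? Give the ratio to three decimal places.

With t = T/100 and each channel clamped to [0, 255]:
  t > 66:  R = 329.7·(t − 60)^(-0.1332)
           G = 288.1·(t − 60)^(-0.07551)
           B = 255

At 9084 K (t = 90.84):
  G = 288.1·(90.84 − 60)^(-0.07551) = 288.1·30.84^(-0.07551) = 288.1·0.77189 = 222.382.
At 10416 K (t = 104.16):
  G = 288.1·(104.16 − 60)^(-0.07551) = 288.1·44.16^(-0.07551) = 288.1·0.75125 = 216.435.
Gain = 216.435 / 222.382 = 0.9733 → 0.973.

0.973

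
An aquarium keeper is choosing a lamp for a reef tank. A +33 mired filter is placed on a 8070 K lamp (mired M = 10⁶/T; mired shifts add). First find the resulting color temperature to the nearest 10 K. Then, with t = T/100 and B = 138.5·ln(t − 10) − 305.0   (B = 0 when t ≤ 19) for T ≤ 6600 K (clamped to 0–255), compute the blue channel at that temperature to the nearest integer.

M_in = 10⁶/8070 = 123.92; M_out = 123.92 + (+33) = 156.92.
T_out = 10⁶/156.92 = 6372.8 K → 6370 K; t = 63.7.
B = 138.5·ln(63.7 − 10) − 305.0 = 138.5·ln 53.7 − 305.0 = 138.5·3.9834 − 305.0 = 246.703.
Rounded: 247.

247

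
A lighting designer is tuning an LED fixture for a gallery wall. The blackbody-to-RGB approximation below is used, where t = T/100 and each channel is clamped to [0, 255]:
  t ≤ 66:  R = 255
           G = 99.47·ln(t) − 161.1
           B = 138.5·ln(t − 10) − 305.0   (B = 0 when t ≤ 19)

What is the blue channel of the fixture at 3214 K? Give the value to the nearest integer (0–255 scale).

t = 3214/100 = 32.14; the t ≤ 66 branch applies.
B = 138.5·ln(32.14 − 10) − 305.0 = 138.5·ln 22.14 − 305.0 = 138.5·3.0974 − 305.0 = 123.988.
Rounded: 124.

124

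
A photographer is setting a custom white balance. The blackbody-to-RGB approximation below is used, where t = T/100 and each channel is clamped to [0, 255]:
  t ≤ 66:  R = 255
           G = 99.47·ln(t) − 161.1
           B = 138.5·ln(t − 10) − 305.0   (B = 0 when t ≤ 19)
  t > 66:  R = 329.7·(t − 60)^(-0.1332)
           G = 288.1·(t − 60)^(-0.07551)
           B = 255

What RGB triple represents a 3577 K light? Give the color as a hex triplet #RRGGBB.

#FFC391

t = 3577/100 = 35.77; the t ≤ 66 branch applies.
R = 255 by definition for t ≤ 66.
G = 99.47·ln 35.77 − 161.1 = 99.47·3.5771 − 161.1 = 194.715.
B = 138.5·ln(35.77 − 10) − 305.0 = 138.5·ln 25.77 − 305.0 = 138.5·3.2492 − 305.0 = 145.016.
Rounded: (255, 195, 145).
In hex: #FFC391.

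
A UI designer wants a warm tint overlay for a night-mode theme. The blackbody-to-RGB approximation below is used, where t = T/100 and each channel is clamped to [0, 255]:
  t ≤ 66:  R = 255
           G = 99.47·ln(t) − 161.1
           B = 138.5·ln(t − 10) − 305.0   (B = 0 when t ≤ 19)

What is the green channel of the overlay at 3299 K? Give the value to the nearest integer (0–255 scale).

187

t = 3299/100 = 32.99; the t ≤ 66 branch applies.
G = 99.47·ln 32.99 − 161.1 = 99.47·3.4962 − 161.1 = 186.667.
Rounded: 187.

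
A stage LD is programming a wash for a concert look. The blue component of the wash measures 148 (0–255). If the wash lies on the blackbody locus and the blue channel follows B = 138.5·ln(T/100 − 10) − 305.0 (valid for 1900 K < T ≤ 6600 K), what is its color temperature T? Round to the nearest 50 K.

3650 K

ln(t − 10) = (148 + 305.0) / 138.5 = 3.2708.
t − 10 = e^3.2708 = 26.331, so t = 36.331.
T = 100·t = 3633 K → 3650 K to the nearest 50 K.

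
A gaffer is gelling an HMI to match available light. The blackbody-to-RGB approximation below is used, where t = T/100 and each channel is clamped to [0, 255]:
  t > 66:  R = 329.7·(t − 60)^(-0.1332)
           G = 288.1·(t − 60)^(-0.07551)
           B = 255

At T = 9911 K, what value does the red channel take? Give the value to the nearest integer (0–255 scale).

202

t = 9911/100 = 99.11; the t > 66 branch applies.
R = 329.7·(99.11 − 60)^(-0.1332) = 329.7·39.11^(-0.1332) = 329.7·0.61363 = 202.314.
Rounded: 202.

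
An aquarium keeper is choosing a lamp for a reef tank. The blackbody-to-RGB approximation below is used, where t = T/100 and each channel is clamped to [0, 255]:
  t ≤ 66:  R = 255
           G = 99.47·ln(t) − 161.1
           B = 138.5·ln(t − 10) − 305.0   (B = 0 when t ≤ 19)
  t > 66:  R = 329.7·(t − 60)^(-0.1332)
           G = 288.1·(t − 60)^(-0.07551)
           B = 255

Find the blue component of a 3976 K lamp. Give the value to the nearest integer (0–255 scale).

t = 3976/100 = 39.76; the t ≤ 66 branch applies.
B = 138.5·ln(39.76 − 10) − 305.0 = 138.5·ln 29.76 − 305.0 = 138.5·3.3932 − 305.0 = 164.953.
Rounded: 165.

165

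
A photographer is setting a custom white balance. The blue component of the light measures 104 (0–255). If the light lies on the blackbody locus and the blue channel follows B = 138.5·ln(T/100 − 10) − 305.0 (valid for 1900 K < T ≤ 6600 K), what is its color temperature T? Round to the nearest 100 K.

2900 K

ln(t − 10) = (104 + 305.0) / 138.5 = 2.9531.
t − 10 = e^2.9531 = 19.165, so t = 29.165.
T = 100·t = 2916 K → 2900 K to the nearest 100 K.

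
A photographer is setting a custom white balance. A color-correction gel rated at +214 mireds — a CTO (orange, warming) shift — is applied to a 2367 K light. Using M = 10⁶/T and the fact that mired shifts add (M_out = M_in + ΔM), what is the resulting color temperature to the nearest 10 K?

M_in = 10⁶/2367 = 422.48 mireds.
M_out = 422.48 + (+214) = 636.48 mireds.
T_out = 10⁶/636.48 = 1571.2 K → 1570 K.

1570 K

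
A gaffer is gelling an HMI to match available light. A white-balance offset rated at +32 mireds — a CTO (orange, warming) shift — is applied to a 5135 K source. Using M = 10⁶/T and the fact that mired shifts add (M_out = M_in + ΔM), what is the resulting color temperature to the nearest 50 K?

4400 K

M_in = 10⁶/5135 = 194.74 mireds.
M_out = 194.74 + (+32) = 226.74 mireds.
T_out = 10⁶/226.74 = 4410.3 K → 4400 K.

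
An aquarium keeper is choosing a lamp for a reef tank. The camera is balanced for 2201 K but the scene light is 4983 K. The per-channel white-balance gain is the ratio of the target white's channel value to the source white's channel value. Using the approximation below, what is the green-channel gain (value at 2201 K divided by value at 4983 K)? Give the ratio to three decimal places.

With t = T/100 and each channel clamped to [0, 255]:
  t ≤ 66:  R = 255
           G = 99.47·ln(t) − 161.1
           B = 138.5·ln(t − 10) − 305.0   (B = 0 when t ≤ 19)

At 4983 K (t = 49.83):
  G = 99.47·ln 49.83 − 161.1 = 99.47·3.9086 − 161.1 = 227.690.
At 2201 K (t = 22.01):
  G = 99.47·ln 22.01 − 161.1 = 99.47·3.0915 − 161.1 = 146.411.
Gain = 146.411 / 227.690 = 0.6430 → 0.643.

0.643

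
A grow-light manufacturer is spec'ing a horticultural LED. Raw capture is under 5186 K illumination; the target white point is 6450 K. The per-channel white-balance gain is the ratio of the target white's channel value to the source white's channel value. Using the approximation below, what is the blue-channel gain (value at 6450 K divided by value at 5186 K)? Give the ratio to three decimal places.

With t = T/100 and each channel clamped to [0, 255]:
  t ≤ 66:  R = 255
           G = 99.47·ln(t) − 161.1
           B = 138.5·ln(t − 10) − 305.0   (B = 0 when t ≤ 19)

1.172

At 5186 K (t = 51.86):
  B = 138.5·ln(51.86 − 10) − 305.0 = 138.5·ln 41.86 − 305.0 = 138.5·3.7343 − 305.0 = 212.205.
At 6450 K (t = 64.5):
  B = 138.5·ln(64.5 − 10) − 305.0 = 138.5·ln 54.5 − 305.0 = 138.5·3.9982 − 305.0 = 248.751.
Gain = 248.751 / 212.205 = 1.1722 → 1.172.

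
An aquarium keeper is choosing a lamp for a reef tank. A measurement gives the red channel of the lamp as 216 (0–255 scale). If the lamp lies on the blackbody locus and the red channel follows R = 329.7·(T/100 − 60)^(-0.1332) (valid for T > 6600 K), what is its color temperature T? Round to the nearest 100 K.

8400 K

(t − 60)^(-0.1332) = 216/329.7 = 0.65514.
t − 60 = 0.65514^(1/-0.1332) = 0.65514^(-7.508) = 23.926, so t = 83.926.
T = 100·t = 8393 K → 8400 K to the nearest 100 K.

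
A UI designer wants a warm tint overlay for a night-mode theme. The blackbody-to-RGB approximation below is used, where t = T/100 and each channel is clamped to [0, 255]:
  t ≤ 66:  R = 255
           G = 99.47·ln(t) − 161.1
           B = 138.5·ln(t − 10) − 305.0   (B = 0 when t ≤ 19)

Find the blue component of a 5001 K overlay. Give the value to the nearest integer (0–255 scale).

206

t = 5001/100 = 50.01; the t ≤ 66 branch applies.
B = 138.5·ln(50.01 − 10) − 305.0 = 138.5·ln 40.01 − 305.0 = 138.5·3.6891 − 305.0 = 205.944.
Rounded: 206.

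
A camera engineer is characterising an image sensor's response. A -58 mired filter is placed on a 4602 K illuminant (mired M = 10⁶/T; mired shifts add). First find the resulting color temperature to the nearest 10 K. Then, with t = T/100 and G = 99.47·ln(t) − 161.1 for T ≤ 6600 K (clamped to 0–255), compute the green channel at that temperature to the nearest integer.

251

M_in = 10⁶/4602 = 217.30; M_out = 217.30 + (-58) = 159.30.
T_out = 10⁶/159.30 = 6277.6 K → 6280 K; t = 62.8.
G = 99.47·ln 62.8 − 161.1 = 99.47·4.1400 − 161.1 = 250.701.
Rounded: 251.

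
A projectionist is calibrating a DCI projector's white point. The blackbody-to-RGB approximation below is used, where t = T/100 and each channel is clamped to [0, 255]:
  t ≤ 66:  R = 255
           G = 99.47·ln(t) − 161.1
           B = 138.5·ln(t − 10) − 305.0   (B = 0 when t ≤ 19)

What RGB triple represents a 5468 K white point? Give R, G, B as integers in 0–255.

t = 5468/100 = 54.68; the t ≤ 66 branch applies.
R = 255 by definition for t ≤ 66.
G = 99.47·ln 54.68 − 161.1 = 99.47·4.0015 − 161.1 = 236.929.
B = 138.5·ln(54.68 − 10) − 305.0 = 138.5·ln 44.68 − 305.0 = 138.5·3.7995 − 305.0 = 221.234.
Rounded: (255, 237, 221).

R=255, G=237, B=221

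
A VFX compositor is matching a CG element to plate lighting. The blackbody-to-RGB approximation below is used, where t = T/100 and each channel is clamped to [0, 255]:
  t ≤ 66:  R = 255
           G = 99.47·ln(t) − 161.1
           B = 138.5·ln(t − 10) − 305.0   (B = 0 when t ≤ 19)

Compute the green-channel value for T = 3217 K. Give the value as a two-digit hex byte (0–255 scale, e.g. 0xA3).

0xB8

t = 3217/100 = 32.17; the t ≤ 66 branch applies.
G = 99.47·ln 32.17 − 161.1 = 99.47·3.4710 − 161.1 = 184.164.
Rounded: 184; in hex, 0xB8.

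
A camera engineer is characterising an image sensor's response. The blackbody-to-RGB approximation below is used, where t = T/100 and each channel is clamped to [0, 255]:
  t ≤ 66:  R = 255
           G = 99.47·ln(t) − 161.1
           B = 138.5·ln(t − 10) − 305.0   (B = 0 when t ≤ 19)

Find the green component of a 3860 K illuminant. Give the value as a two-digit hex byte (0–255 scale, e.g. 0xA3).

0xCA

t = 3860/100 = 38.6; the t ≤ 66 branch applies.
G = 99.47·ln 38.6 − 161.1 = 99.47·3.6533 − 161.1 = 202.289.
Rounded: 202; in hex, 0xCA.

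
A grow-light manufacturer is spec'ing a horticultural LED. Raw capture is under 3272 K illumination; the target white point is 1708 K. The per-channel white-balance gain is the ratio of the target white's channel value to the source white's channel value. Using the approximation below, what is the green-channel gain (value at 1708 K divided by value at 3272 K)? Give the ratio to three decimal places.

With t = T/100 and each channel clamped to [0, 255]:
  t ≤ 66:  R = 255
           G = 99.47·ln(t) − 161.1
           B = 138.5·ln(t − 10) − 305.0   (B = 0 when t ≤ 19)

0.652

At 3272 K (t = 32.72):
  G = 99.47·ln 32.72 − 161.1 = 99.47·3.4880 − 161.1 = 185.850.
At 1708 K (t = 17.08):
  G = 99.47·ln 17.08 − 161.1 = 99.47·2.8379 − 161.1 = 121.187.
Gain = 121.187 / 185.850 = 0.6521 → 0.652.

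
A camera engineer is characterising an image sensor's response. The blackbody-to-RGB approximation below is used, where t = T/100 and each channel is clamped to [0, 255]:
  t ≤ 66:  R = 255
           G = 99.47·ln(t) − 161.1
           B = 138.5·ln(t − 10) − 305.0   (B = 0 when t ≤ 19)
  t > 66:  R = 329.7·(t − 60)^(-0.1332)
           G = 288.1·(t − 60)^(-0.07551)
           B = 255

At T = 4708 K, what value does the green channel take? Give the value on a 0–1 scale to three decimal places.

t = 4708/100 = 47.08; the t ≤ 66 branch applies.
G = 99.47·ln 47.08 − 161.1 = 99.47·3.8518 − 161.1 = 222.043.
On a 0–1 scale: 222.043/255 = 0.8708 → 0.871.

0.871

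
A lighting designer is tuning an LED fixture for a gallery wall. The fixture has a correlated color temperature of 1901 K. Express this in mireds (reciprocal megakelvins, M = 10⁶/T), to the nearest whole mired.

526 mireds

M = 10⁶ / 1901 = 526.039 → 526 mireds.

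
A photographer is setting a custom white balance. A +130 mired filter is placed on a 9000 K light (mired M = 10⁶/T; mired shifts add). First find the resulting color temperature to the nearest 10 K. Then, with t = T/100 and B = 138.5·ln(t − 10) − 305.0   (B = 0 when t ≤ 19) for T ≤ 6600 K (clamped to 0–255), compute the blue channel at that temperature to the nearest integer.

M_in = 10⁶/9000 = 111.11; M_out = 111.11 + (+130) = 241.11.
T_out = 10⁶/241.11 = 4147.5 K → 4150 K; t = 41.5.
B = 138.5·ln(41.5 − 10) − 305.0 = 138.5·ln 31.5 − 305.0 = 138.5·3.4500 − 305.0 = 172.823.
Rounded: 173.

173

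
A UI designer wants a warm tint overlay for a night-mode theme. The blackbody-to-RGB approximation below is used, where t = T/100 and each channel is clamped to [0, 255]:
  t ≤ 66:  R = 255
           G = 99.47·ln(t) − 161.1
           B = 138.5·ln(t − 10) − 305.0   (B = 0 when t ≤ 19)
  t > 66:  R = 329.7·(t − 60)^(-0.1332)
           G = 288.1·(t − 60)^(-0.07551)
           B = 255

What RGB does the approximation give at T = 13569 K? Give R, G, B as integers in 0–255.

t = 13569/100 = 135.69; the t > 66 branch applies.
R = 329.7·(135.69 − 60)^(-0.1332) = 329.7·75.69^(-0.1332) = 329.7·0.56197 = 185.281.
G = 288.1·(135.69 − 60)^(-0.07551) = 288.1·75.69^(-0.07551) = 288.1·0.72130 = 207.806.
B = 255 by definition for t > 66.
Rounded: (185, 208, 255).

R=185, G=208, B=255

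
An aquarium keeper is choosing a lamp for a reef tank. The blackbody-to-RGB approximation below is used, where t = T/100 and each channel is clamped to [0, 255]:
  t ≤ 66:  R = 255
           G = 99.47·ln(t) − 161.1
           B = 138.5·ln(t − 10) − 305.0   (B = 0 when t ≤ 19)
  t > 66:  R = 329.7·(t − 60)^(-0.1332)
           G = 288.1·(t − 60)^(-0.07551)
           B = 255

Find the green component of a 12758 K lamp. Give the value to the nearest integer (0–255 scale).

t = 12758/100 = 127.58; the t > 66 branch applies.
G = 288.1·(127.58 − 60)^(-0.07551) = 288.1·67.58^(-0.07551) = 288.1·0.72750 = 209.592.
Rounded: 210.

210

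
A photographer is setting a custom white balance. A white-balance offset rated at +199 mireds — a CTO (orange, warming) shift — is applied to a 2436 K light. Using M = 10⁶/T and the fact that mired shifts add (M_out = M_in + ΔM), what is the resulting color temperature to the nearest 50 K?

M_in = 10⁶/2436 = 410.51 mireds.
M_out = 410.51 + (+199) = 609.51 mireds.
T_out = 10⁶/609.51 = 1640.7 K → 1650 K.

1650 K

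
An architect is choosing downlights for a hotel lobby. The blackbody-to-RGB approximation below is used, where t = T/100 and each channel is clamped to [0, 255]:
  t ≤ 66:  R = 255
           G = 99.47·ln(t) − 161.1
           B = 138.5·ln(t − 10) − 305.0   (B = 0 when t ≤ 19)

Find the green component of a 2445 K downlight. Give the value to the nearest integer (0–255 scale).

157

t = 2445/100 = 24.45; the t ≤ 66 branch applies.
G = 99.47·ln 24.45 − 161.1 = 99.47·3.1966 − 161.1 = 156.869.
Rounded: 157.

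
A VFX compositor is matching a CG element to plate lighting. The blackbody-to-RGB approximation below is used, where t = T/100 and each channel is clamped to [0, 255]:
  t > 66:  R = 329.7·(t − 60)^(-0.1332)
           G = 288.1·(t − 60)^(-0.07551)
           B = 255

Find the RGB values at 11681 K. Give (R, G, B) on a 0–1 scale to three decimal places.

(0.755, 0.833, 1.000)

t = 11681/100 = 116.81; the t > 66 branch applies.
R = 329.7·(116.81 − 60)^(-0.1332) = 329.7·56.81^(-0.1332) = 329.7·0.58386 = 192.499.
G = 288.1·(116.81 − 60)^(-0.07551) = 288.1·56.81^(-0.07551) = 288.1·0.73709 = 212.357.
B = 255 by definition for t > 66.
Dividing each by 255: (0.7549, 0.8328, 1.0000) → (0.755, 0.833, 1.000).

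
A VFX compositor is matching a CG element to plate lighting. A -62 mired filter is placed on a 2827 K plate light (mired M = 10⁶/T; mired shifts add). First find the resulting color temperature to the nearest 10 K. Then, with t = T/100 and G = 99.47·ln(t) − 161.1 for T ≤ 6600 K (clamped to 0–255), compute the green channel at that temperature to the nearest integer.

M_in = 10⁶/2827 = 353.73; M_out = 353.73 + (-62) = 291.73.
T_out = 10⁶/291.73 = 3427.8 K → 3430 K; t = 34.3.
G = 99.47·ln 34.3 − 161.1 = 99.47·3.5351 − 161.1 = 190.541.
Rounded: 191.

191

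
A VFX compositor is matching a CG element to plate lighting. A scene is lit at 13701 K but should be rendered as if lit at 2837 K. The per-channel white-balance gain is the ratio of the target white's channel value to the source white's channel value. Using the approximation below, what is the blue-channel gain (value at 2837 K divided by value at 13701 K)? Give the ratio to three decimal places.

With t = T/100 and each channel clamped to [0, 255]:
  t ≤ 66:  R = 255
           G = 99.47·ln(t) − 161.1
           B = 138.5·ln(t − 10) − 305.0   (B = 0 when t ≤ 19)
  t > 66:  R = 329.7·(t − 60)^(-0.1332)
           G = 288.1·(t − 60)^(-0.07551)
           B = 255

At 13701 K (t = 137.01):
  B = 255 by definition for t > 66.
At 2837 K (t = 28.37):
  B = 138.5·ln(28.37 − 10) − 305.0 = 138.5·ln 18.37 − 305.0 = 138.5·2.9107 − 305.0 = 98.135.
Gain = 98.135 / 255.000 = 0.3848 → 0.385.

0.385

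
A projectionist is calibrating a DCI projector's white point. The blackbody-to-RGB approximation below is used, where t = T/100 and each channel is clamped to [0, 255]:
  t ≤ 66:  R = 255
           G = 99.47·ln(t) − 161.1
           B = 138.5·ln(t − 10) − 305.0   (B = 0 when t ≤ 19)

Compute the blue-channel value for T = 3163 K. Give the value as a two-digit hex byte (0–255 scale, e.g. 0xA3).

t = 3163/100 = 31.63; the t ≤ 66 branch applies.
B = 138.5·ln(31.63 − 10) − 305.0 = 138.5·ln 21.63 − 305.0 = 138.5·3.0741 − 305.0 = 120.760.
Rounded: 121; in hex, 0x79.

0x79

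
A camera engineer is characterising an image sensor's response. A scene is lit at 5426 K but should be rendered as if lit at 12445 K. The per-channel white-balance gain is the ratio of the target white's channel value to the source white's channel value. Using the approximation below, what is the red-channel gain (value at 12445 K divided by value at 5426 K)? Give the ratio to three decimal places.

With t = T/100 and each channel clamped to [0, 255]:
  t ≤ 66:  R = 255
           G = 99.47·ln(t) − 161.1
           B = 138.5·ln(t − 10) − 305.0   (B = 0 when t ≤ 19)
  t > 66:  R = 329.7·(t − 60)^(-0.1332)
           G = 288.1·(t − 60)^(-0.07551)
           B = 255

0.742

At 5426 K (t = 54.26):
  R = 255 by definition for t ≤ 66.
At 12445 K (t = 124.45):
  R = 329.7·(124.45 − 60)^(-0.1332) = 329.7·64.45^(-0.1332) = 329.7·0.57413 = 189.291.
Gain = 189.291 / 255.000 = 0.7423 → 0.742.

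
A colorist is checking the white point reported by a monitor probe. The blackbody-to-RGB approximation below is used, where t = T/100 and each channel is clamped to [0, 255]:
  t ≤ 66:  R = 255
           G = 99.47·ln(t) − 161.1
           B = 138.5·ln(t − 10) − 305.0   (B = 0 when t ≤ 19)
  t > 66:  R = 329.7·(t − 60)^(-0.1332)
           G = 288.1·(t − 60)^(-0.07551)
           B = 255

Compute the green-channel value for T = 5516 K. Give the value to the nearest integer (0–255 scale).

238

t = 5516/100 = 55.16; the t ≤ 66 branch applies.
G = 99.47·ln 55.16 − 161.1 = 99.47·4.0102 − 161.1 = 237.798.
Rounded: 238.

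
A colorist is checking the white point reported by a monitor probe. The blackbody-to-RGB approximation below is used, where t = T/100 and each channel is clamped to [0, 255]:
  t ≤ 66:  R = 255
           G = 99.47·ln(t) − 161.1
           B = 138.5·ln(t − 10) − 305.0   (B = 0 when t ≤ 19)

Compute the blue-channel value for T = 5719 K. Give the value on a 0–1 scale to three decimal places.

0.897

t = 5719/100 = 57.19; the t ≤ 66 branch applies.
B = 138.5·ln(57.19 − 10) − 305.0 = 138.5·ln 47.19 − 305.0 = 138.5·3.8542 − 305.0 = 228.804.
On a 0–1 scale: 228.804/255 = 0.8973 → 0.897.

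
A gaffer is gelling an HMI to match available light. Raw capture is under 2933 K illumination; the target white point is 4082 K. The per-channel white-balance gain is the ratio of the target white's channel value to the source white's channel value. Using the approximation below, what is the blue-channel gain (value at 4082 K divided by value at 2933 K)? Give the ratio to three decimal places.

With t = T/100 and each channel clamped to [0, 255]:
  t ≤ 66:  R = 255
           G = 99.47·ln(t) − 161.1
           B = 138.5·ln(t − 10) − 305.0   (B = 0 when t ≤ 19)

At 2933 K (t = 29.33):
  B = 138.5·ln(29.33 − 10) − 305.0 = 138.5·ln 19.33 − 305.0 = 138.5·2.9617 − 305.0 = 105.190.
At 4082 K (t = 40.82):
  B = 138.5·ln(40.82 − 10) − 305.0 = 138.5·ln 30.82 − 305.0 = 138.5·3.4282 − 305.0 = 169.801.
Gain = 169.801 / 105.190 = 1.6142 → 1.614.

1.614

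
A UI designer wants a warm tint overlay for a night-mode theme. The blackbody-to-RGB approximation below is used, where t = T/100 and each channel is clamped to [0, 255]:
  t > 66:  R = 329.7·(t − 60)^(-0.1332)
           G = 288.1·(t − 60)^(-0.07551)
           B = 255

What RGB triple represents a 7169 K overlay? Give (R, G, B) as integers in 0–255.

t = 7169/100 = 71.69; the t > 66 branch applies.
R = 329.7·(71.69 − 60)^(-0.1332) = 329.7·11.69^(-0.1332) = 329.7·0.72072 = 237.622.
G = 288.1·(71.69 − 60)^(-0.07551) = 288.1·11.69^(-0.07551) = 288.1·0.83056 = 239.283.
B = 255 by definition for t > 66.
Rounded: (238, 239, 255).

(238, 239, 255)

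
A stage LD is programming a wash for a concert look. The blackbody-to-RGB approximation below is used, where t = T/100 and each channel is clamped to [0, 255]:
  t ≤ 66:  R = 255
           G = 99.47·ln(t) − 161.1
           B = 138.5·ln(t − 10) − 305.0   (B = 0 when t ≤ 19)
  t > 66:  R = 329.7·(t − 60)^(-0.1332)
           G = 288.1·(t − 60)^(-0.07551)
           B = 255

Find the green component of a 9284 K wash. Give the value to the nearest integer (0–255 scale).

t = 9284/100 = 92.84; the t > 66 branch applies.
G = 288.1·(92.84 − 60)^(-0.07551) = 288.1·32.84^(-0.07551) = 288.1·0.76824 = 221.330.
Rounded: 221.

221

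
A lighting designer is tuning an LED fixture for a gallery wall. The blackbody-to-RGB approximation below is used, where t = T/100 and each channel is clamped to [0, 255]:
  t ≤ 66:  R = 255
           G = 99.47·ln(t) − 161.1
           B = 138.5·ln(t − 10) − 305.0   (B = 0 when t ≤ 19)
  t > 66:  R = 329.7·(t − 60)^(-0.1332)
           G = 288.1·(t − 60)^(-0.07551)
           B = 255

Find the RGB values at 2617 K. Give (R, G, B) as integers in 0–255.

(255, 164, 80)

t = 2617/100 = 26.17; the t ≤ 66 branch applies.
R = 255 by definition for t ≤ 66.
G = 99.47·ln 26.17 − 161.1 = 99.47·3.2646 − 161.1 = 163.631.
B = 138.5·ln(26.17 − 10) − 305.0 = 138.5·ln 16.17 − 305.0 = 138.5·2.7832 − 305.0 = 80.467.
Rounded: (255, 164, 80).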